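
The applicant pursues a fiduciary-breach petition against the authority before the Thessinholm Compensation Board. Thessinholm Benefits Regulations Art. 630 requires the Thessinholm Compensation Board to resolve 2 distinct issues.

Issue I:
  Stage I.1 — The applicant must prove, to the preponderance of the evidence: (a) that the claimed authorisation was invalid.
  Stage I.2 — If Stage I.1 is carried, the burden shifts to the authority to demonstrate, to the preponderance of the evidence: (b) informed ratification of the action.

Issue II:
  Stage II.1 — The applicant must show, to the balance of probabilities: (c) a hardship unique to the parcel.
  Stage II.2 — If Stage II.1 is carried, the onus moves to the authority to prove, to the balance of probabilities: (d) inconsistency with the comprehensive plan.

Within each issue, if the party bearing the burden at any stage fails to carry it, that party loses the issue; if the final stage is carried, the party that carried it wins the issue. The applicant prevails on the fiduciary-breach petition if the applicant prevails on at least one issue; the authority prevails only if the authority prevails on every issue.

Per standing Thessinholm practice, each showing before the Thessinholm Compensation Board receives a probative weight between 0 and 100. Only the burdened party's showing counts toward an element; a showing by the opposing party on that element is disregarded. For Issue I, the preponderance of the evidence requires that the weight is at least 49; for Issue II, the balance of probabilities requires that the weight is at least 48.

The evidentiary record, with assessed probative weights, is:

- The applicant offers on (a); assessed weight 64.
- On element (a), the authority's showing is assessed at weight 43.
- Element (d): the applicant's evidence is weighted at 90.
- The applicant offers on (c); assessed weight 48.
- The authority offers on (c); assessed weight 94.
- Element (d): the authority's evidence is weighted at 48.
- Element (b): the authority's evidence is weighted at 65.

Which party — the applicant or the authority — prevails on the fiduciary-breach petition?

authority

— Issue I —
Stage I.1 (applicant, the preponderance of the evidence, weight is at least 49): (a) 64 (authority's 43 disregarded) ≥ 49 — meets.
  Stage I.1 carried; the burden shifts to the authority.
Stage I.2 (authority, the preponderance of the evidence, weight is at least 49): (b) 65 ≥ 49 — meets.
  All elements met at the final stage.
All stages carried — the authority prevails on this issue.
— Issue II —
Stage II.1 (applicant, the balance of probabilities, weight is at least 48): (c) 48 (authority's 94 disregarded) ≥ 48 — meets.
  Stage II.1 carried; the burden shifts to the authority.
Stage II.2 (authority, the balance of probabilities, weight is at least 48): (d) 48 (applicant's 90 disregarded) ≥ 48 — meets.
  Stage II.2 carried; the final stage is satisfied.
With every stage satisfied, the authority prevails on this issue.
Per-issue: Issue I → authority; Issue II → authority. The applicant must prevail on at least one issue; overall, the authority prevails.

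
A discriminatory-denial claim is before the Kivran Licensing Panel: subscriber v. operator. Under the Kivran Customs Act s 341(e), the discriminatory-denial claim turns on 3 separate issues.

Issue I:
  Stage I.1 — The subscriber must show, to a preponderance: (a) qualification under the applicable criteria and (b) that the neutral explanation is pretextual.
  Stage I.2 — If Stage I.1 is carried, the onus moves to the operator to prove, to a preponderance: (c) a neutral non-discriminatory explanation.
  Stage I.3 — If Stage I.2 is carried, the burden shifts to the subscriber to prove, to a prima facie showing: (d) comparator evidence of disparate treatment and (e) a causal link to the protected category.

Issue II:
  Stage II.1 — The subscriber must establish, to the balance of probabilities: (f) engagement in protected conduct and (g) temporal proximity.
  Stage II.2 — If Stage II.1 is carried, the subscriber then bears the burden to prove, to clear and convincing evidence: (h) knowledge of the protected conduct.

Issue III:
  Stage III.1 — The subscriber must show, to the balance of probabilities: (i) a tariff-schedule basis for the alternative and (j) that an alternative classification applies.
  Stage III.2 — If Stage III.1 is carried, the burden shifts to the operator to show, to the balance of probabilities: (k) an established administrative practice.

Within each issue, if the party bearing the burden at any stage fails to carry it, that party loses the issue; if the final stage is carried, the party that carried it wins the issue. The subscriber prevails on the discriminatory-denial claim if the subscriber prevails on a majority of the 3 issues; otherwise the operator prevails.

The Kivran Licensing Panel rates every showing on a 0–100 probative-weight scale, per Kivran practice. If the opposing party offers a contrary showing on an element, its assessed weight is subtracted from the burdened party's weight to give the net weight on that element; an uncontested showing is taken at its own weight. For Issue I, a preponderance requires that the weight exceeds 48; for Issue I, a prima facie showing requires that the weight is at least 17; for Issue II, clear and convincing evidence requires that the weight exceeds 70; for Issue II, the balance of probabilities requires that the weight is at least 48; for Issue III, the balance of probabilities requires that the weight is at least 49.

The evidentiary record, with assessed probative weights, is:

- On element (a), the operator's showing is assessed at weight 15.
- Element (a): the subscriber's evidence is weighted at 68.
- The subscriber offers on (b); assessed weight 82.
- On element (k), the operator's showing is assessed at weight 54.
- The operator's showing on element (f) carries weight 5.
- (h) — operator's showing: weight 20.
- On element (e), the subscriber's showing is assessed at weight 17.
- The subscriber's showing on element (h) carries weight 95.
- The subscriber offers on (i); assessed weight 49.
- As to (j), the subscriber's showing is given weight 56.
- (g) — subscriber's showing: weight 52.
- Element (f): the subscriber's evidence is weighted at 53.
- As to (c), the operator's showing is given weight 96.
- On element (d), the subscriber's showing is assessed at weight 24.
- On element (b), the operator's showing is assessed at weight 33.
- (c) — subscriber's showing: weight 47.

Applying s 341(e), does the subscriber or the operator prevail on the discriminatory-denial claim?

— Issue I —
At Stage I.1 the subscriber must meet a preponderance (weight exceeds 48): on (a) the weight is 68 less the opposing 15 gives net 53, > 48, so (a) meets the standard; on (b) the weight is 82 less the opposing 33 gives net 49, which does exceed 48, so (b) meets the standard.
  All elements met. The burden passes to the operator.
At Stage I.2 the operator must meet a preponderance (weight exceeds 48): on (c) the weight is 96 less the opposing 47 gives net 49, which does exceed 48, so (c) meets the standard.
  The operator carries Stage I.2; the subscriber now bears the burden.
At Stage I.3 the subscriber must meet a prima facie showing (weight is at least 17): on (d) the weight is 24, which does reach 17, so (d) meets the standard; on (e) the weight is 17, which does reach 17, so (e) meets the standard.
  All elements met at the final stage.
All stages carried — the subscriber prevails on this issue.
— Issue II —
Stage II.1 (subscriber, the balance of probabilities, weight is at least 48): (f) net 53−5=48 ≥ 48 — meets; (g) 52 ≥ 48 — meets.
  Stage II.1 carried; the burden remains with the subscriber.
Stage II.2 (subscriber, clear and convincing evidence, weight exceeds 70): (h) net 95−20=75 > 70 — meets.
  All elements met at the final stage.
All stages carried — the subscriber prevails on this issue.
— Issue III —
Stage III.1 — burden on subscriber; standard: the balance of probabilities (weight is at least 49).
    (i): 49 ≥ 49 [met]
    (j): 56 ≥ 49 [met]
  Stage III.1 carried; the burden shifts to the operator.
Stage III.2 — burden on operator; standard: the balance of probabilities (weight is at least 49).
    (k): 54 ≥ 49 [met]
  The operator carries the last stage.
Every stage carried; the operator prevails on this issue.
Per-issue: Issue I → subscriber; Issue II → subscriber; Issue III → operator. The subscriber must prevail on a majority of issues; overall, the subscriber prevails.

subscriber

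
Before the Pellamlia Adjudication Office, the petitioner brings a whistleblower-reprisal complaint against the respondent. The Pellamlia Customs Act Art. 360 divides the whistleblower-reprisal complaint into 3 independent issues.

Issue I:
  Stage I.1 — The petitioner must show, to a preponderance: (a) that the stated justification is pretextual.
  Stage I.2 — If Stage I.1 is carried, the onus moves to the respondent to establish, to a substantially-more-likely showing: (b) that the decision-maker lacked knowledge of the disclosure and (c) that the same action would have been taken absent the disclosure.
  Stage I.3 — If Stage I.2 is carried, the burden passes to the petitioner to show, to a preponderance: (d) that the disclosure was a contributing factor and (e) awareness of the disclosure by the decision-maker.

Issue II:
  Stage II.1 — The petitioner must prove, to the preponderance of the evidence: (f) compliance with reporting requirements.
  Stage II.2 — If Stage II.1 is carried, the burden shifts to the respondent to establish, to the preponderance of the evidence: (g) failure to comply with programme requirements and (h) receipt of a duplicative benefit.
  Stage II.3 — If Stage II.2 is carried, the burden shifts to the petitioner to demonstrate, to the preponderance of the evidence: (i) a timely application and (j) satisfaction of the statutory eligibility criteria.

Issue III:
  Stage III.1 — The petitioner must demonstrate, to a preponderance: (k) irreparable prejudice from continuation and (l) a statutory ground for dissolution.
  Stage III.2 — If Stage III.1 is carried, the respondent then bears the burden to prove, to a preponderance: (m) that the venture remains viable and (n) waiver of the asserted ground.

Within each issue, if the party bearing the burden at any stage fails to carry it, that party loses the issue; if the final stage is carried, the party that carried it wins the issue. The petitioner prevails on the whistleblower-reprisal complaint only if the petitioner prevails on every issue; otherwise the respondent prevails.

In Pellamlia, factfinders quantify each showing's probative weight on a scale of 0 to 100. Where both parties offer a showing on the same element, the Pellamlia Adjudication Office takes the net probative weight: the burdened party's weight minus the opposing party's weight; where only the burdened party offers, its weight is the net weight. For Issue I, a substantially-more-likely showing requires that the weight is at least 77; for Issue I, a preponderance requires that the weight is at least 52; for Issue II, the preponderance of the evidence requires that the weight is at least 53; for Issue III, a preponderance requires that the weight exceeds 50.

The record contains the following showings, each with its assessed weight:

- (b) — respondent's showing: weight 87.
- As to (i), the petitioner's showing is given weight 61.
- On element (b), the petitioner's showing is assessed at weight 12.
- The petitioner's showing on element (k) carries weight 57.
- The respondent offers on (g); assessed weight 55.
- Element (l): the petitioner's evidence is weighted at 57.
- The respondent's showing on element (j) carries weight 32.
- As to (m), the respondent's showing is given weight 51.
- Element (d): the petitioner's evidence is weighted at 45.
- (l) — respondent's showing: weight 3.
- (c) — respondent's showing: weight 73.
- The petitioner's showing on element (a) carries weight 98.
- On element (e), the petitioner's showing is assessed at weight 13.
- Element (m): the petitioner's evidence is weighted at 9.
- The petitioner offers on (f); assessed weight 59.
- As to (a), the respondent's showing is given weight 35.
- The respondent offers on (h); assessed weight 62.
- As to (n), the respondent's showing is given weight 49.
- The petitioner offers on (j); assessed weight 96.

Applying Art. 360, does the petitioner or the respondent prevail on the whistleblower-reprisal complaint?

petitioner

— Issue I —
Stage I.1 (petitioner, a preponderance, weight is at least 52): (a) net 98−35=63 ≥ 52 — meets.
  The petitioner carries Stage I.1; the respondent now bears the burden.
Stage I.2 (respondent, a substantially-more-likely showing, weight is at least 77): (b) net 87−12=75 < 77 — fails; (c) 73 < 77 — fails.
  Not every element is met, so the respondent fails to carry Stage I.2.
So the petitioner prevails on this issue.
— Issue II —
Stage II.1 (petitioner, the preponderance of the evidence, weight is at least 53): (f) 59 ≥ 53 — meets.
  Stage II.1 is satisfied; the onus moves to the respondent.
Stage II.2 (respondent, the preponderance of the evidence, weight is at least 53): (g) 55 ≥ 53 — meets; (h) 62 ≥ 53 — meets.
  Stage II.2 is satisfied; the onus moves to the petitioner.
Stage II.3 (petitioner, the preponderance of the evidence, weight is at least 53): (i) 61 ≥ 53 — meets; (j) net 96−32=64 ≥ 53 — meets.
  The petitioner carries the last stage.
With every stage satisfied, the petitioner prevails on this issue.
— Issue III —
Stage III.1 — burden on petitioner; standard: a preponderance (weight exceeds 50).
    (k): 57 > 50 [met]
    (l): 57 − 3 = 54 > 50 [met]
  All elements met. The burden passes to the respondent.
Stage III.2 — burden on respondent; standard: a preponderance (weight exceeds 50).
    (m): 51 − 9 = 42 ≤ 50 [not met]
    (n): 49 ≤ 50 [not met]
  The respondent does not carry Stage III.2.
The analysis ends at Stage III.2; the petitioner prevails on this issue.
Per-issue: Issue I → petitioner; Issue II → petitioner; Issue III → petitioner. The petitioner must prevail on every issue; overall, the petitioner prevails.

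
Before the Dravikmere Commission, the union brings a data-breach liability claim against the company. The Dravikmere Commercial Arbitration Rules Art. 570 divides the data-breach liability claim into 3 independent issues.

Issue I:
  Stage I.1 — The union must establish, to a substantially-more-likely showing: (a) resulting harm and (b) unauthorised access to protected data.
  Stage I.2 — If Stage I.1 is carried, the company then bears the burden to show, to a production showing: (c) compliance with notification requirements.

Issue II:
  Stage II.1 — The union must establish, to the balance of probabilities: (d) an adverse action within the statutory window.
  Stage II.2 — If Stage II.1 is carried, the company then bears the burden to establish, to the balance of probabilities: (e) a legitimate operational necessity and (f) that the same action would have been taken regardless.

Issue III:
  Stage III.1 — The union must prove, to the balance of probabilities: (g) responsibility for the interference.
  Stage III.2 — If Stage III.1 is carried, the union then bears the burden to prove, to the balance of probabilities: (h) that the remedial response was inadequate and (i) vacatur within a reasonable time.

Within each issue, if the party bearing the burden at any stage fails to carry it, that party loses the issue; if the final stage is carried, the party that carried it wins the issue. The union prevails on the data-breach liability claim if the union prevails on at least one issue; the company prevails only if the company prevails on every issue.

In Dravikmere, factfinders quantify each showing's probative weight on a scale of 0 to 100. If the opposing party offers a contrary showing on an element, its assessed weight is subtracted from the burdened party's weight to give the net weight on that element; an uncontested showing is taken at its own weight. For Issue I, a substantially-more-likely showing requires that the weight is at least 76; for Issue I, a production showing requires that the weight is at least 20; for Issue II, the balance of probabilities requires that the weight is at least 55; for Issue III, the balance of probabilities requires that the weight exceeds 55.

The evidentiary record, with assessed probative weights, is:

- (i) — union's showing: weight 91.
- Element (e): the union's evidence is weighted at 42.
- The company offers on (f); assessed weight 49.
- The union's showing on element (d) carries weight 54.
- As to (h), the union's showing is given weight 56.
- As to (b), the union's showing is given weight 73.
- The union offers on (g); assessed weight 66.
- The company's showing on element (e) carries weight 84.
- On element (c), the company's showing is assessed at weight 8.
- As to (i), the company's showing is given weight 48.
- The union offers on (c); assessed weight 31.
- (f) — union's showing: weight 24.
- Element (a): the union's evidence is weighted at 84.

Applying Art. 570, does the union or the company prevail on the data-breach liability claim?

— Issue I —
Stage I.1 (union, a substantially-more-likely showing, weight is at least 76): (a) 84 ≥ 76 — meets; (b) 73 < 76 — fails.
  The union does not carry Stage I.1.
The company prevails on this issue.
— Issue II —
At Stage II.1 the union must meet the balance of probabilities (weight is at least 55): on (d) the weight is 54, which does not reach 55, so (d) does not meet the standard.
  The union does not carry Stage II.1.
So the company prevails on this issue.
— Issue III —
At Stage III.1 the union must meet the balance of probabilities (weight exceeds 55): on (g) the weight is 66, > 55, so (g) meets the standard.
  Stage III.1 carried; the burden remains with the union.
At Stage III.2 the union must meet the balance of probabilities (weight exceeds 55): on (h) the weight is 56, which does exceed 55, so (h) meets the standard; on (i) the weight is 91 less the opposing 48 gives net 43, which does not exceed 55, so (i) does not meet the standard.
  Not every element is met, so the union fails to carry Stage III.2.
So the company prevails on this issue.
Per-issue: Issue I → company; Issue II → company; Issue III → company. The union must prevail on at least one issue; overall, the company prevails.

company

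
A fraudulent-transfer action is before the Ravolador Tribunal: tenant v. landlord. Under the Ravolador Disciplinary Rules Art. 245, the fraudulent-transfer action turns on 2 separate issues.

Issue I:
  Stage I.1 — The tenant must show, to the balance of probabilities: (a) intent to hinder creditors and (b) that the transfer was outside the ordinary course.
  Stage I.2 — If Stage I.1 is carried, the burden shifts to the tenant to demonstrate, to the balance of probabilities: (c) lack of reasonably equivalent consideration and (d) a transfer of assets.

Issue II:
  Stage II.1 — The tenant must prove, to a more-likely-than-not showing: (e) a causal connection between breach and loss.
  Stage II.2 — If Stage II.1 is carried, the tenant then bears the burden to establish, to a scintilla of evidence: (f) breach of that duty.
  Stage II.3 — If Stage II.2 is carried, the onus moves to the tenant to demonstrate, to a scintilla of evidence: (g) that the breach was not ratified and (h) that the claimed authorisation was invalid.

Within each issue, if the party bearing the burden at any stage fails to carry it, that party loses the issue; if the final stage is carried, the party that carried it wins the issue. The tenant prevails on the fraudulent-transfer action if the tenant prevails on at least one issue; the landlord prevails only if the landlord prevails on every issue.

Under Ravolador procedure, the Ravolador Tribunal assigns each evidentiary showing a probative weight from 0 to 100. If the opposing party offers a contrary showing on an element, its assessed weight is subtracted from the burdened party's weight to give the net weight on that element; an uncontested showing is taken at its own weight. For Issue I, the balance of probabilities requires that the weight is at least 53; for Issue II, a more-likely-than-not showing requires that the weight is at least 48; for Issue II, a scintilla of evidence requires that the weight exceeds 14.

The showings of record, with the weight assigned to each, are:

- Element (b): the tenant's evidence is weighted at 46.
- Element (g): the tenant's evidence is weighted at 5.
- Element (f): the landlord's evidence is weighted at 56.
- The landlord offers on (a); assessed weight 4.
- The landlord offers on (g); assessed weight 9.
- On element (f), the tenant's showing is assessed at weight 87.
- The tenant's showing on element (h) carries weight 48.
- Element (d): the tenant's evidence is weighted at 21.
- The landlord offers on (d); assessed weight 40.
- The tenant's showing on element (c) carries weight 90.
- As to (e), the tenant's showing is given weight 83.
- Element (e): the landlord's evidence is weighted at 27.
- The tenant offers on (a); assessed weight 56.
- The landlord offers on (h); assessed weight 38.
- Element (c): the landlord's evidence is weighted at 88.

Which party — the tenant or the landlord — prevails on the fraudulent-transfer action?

landlord

— Issue I —
At Stage I.1 the tenant must meet the balance of probabilities (weight is at least 53): on (a) the weight is 56 less the opposing 4 gives net 52, which does not reach 53, so (a) does not meet the standard; on (b) the weight is 46, < 53, so (b) does not meet the standard.
  Stage I.1 not carried; the tenant fails its burden.
The landlord prevails on this issue.
— Issue II —
Stage II.1 (tenant, a more-likely-than-not showing, weight is at least 48): (e) net 83−27=56 ≥ 48 — meets.
  Stage II.1 carried; the burden remains with the tenant.
Stage II.2 (tenant, a scintilla of evidence, weight exceeds 14): (f) net 87−56=31 > 14 — meets.
  Stage II.2 is satisfied; the tenant continues to bear the burden.
Stage II.3 (tenant, a scintilla of evidence, weight exceeds 14): (g) net 5−9=-4 ≤ 14 — fails; (h) net 48−38=10 ≤ 14 — fails.
  Stage II.3 not carried; the tenant fails its burden.
The analysis ends at Stage II.3; the landlord prevails on this issue.
Per-issue: Issue I → landlord; Issue II → landlord. The tenant must prevail on at least one issue; overall, the landlord prevails.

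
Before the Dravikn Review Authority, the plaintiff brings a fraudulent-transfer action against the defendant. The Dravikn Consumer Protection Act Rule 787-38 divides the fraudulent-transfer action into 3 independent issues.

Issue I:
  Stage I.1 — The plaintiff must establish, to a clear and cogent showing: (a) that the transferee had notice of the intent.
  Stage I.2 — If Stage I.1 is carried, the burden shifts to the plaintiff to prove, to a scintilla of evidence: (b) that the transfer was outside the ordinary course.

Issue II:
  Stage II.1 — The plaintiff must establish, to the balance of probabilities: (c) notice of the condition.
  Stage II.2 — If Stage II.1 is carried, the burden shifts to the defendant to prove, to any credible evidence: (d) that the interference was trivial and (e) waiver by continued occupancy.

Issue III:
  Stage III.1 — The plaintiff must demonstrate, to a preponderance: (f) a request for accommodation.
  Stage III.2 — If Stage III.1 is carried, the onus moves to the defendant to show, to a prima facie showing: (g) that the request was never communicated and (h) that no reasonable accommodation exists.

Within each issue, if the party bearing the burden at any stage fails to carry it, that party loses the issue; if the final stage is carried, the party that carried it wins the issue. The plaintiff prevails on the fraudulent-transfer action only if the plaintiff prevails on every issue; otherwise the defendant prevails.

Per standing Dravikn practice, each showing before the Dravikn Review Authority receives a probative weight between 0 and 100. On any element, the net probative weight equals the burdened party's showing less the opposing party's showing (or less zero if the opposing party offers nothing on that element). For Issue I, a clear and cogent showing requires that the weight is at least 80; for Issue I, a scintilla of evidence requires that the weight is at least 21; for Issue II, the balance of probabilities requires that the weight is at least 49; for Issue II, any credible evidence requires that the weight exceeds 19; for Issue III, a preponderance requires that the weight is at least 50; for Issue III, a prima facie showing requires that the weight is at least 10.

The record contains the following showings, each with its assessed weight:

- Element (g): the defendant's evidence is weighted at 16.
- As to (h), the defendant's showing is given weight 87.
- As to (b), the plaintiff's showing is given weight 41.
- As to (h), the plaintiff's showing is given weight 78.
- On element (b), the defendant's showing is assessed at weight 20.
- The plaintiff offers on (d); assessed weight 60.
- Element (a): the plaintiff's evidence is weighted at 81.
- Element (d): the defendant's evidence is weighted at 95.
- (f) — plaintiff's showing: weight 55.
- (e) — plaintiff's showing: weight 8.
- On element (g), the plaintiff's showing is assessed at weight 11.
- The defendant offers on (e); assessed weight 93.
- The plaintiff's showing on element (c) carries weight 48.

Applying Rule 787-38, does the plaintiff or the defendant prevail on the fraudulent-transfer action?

defendant

— Issue I —
Stage I.1 (plaintiff, a clear and cogent showing, weight is at least 80): (a) 81 ≥ 80 — meets.
  Stage I.1 is satisfied; the plaintiff continues to bear the burden.
Stage I.2 (plaintiff, a scintilla of evidence, weight is at least 21): (b) net 41−20=21 ≥ 21 — meets.
  All elements met at the final stage.
Every stage carried; the plaintiff prevails on this issue.
— Issue II —
Stage II.1 (plaintiff, the balance of probabilities, weight is at least 49): (c) 48 < 49 — fails.
  Not every element is met, so the plaintiff fails to carry Stage II.1.
So the defendant prevails on this issue.
— Issue III —
Stage III.1 — burden on plaintiff; standard: a preponderance (weight is at least 50).
    (f): 55 ≥ 50 [met]
  The plaintiff carries Stage III.1; the defendant now bears the burden.
Stage III.2 — burden on defendant; standard: a prima facie showing (weight is at least 10).
    (g): 16 − 11 = 5 < 10 [not met]
    (h): 87 − 78 = 9 < 10 [not met]
  Not every element is met, so the defendant fails to carry Stage III.2.
The plaintiff prevails on this issue.
Per-issue: Issue I → plaintiff; Issue II → defendant; Issue III → plaintiff. The plaintiff must prevail on every issue; overall, the defendant prevails.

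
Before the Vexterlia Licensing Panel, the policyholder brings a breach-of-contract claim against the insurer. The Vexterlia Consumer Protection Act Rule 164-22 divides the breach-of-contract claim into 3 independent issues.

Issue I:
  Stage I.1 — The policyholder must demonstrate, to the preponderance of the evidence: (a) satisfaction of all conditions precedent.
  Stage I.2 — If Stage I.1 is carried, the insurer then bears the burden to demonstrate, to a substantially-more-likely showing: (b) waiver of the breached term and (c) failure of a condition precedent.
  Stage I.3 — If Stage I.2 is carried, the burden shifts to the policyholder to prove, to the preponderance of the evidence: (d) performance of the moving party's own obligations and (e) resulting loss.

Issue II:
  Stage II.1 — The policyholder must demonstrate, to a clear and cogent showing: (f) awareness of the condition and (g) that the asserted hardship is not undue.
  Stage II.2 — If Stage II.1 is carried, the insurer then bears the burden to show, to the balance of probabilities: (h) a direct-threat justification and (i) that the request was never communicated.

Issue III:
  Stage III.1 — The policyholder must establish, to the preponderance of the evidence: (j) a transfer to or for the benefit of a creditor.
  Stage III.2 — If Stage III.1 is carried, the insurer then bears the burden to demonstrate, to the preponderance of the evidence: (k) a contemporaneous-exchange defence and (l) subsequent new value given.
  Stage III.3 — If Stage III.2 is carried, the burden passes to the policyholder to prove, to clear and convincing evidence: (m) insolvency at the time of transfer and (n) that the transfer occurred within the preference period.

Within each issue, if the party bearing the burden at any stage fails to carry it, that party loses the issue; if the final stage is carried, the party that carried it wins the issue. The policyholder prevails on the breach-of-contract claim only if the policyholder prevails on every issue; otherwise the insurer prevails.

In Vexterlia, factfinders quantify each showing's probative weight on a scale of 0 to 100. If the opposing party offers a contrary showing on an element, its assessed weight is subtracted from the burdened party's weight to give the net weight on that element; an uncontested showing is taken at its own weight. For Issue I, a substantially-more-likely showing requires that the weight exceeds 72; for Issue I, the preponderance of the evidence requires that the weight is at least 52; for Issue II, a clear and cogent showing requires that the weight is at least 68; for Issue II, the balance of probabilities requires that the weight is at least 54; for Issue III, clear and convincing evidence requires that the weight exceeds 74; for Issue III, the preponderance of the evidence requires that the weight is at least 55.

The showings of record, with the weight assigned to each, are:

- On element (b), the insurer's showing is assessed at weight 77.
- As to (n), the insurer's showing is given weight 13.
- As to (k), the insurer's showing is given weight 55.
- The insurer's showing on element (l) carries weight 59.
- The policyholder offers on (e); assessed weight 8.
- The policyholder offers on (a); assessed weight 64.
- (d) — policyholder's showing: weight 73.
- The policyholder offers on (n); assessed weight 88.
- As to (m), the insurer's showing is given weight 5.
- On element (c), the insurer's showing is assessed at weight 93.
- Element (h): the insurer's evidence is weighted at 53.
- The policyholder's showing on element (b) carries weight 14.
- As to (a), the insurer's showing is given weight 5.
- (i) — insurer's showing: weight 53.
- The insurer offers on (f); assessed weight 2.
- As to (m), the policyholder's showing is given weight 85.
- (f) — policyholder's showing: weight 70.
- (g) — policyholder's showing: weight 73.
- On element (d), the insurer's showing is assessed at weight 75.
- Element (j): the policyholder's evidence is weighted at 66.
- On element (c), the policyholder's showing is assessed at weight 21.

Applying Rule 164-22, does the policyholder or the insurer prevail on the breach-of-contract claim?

— Issue I —
At Stage I.1 the policyholder must meet the preponderance of the evidence (weight is at least 52): on (a) the weight is 64 less the opposing 5 gives net 59, ≥ 52, so (a) meets the standard.
  Stage I.1 is satisfied; the onus moves to the insurer.
At Stage I.2 the insurer must meet a substantially-more-likely showing (weight exceeds 72): on (b) the weight is 77 less the opposing 14 gives net 63, ≤ 72, so (b) does not meet the standard; on (c) the weight is 93 less the opposing 21 gives net 72, which does not exceed 72, so (c) does not meet the standard.
  The insurer does not carry Stage I.2.
The analysis ends at Stage I.2; the policyholder prevails on this issue.
— Issue II —
Stage II.1 (policyholder, a clear and cogent showing, weight is at least 68): (f) net 70−2=68 ≥ 68 — meets; (g) 73 ≥ 68 — meets.
  All elements met. The burden passes to the insurer.
Stage II.2 (insurer, the balance of probabilities, weight is at least 54): (h) 53 < 54 — fails; (i) 53 < 54 — fails.
  The insurer does not carry Stage II.2.
So the policyholder prevails on this issue.
— Issue III —
Stage III.1 (policyholder, the preponderance of the evidence, weight is at least 55): (j) 66 ≥ 55 — meets.
  All elements met. The burden passes to the insurer.
Stage III.2 (insurer, the preponderance of the evidence, weight is at least 55): (k) 55 ≥ 55 — meets; (l) 59 ≥ 55 — meets.
  Stage III.2 carried; the burden shifts to the policyholder.
Stage III.3 (policyholder, clear and convincing evidence, weight exceeds 74): (m) net 85−5=80 > 74 — meets; (n) net 88−13=75 > 74 — meets.
  All elements met at the final stage.
All stages carried — the policyholder prevails on this issue.
Per-issue: Issue I → policyholder; Issue II → policyholder; Issue III → policyholder. The policyholder must prevail on every issue; overall, the policyholder prevails.

policyholder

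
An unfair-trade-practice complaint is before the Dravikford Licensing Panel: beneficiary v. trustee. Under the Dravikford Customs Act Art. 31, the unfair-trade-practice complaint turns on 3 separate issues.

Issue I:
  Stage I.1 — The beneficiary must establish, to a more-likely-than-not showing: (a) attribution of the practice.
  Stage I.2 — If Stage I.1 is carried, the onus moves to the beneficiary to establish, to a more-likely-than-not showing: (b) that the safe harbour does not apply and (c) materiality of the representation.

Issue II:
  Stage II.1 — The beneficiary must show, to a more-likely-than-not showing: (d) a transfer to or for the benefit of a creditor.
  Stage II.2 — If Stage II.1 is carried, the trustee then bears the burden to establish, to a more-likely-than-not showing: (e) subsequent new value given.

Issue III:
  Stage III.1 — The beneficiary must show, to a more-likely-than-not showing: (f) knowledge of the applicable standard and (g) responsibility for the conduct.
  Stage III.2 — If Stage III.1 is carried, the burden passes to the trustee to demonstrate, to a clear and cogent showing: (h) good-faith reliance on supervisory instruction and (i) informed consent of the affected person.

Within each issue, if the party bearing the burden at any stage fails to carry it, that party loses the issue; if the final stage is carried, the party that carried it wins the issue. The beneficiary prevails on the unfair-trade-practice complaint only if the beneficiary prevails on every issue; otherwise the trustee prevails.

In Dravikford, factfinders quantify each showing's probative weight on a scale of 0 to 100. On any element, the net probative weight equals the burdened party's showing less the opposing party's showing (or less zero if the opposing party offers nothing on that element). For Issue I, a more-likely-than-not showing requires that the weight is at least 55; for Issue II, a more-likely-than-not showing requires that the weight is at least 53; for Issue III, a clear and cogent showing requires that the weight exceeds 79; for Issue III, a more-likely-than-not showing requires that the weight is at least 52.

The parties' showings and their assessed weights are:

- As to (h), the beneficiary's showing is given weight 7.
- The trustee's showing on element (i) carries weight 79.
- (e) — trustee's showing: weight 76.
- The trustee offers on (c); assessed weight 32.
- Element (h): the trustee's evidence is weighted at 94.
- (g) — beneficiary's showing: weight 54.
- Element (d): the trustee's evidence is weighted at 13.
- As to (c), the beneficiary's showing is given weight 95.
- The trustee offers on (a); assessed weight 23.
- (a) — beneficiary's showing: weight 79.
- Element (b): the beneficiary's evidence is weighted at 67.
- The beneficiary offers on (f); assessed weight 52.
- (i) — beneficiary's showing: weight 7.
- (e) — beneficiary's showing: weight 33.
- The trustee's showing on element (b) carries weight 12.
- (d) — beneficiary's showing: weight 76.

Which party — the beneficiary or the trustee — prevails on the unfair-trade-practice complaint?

— Issue I —
Stage I.1 — burden on beneficiary; standard: a more-likely-than-not showing (weight is at least 55).
    (a): 79 − 23 = 56 ≥ 55 [met]
  Stage I.1 carried; the burden remains with the beneficiary.
Stage I.2 — burden on beneficiary; standard: a more-likely-than-not showing (weight is at least 55).
    (b): 67 − 12 = 55 ≥ 55 [met]
    (c): 95 − 32 = 63 ≥ 55 [met]
  Stage I.2 carried; the final stage is satisfied.
All stages carried — the beneficiary prevails on this issue.
— Issue II —
Stage II.1 — burden on beneficiary; standard: a more-likely-than-not showing (weight is at least 53).
    (d): 76 − 13 = 63 ≥ 53 [met]
  All elements met. The burden passes to the trustee.
Stage II.2 — burden on trustee; standard: a more-likely-than-not showing (weight is at least 53).
    (e): 76 − 33 = 43 < 53 [not met]
  Not every element is met, so the trustee fails to carry Stage II.2.
The analysis ends at Stage II.2; the beneficiary prevails on this issue.
— Issue III —
At Stage III.1 the beneficiary must meet a more-likely-than-not showing (weight is at least 52): on (f) the weight is 52, ≥ 52, so (f) meets the standard; on (g) the weight is 54, which does reach 52, so (g) meets the standard.
  Stage III.1 carried; the burden shifts to the trustee.
At Stage III.2 the trustee must meet a clear and cogent showing (weight exceeds 79): on (h) the weight is 94 less the opposing 7 gives net 87, which does exceed 79, so (h) meets the standard; on (i) the weight is 79 less the opposing 7 gives net 72, ≤ 79, so (i) does not meet the standard.
  Stage III.2 not carried; the trustee fails its burden.
The beneficiary prevails on this issue.
Per-issue: Issue I → beneficiary; Issue II → beneficiary; Issue III → beneficiary. The beneficiary must prevail on every issue; overall, the beneficiary prevails.

beneficiary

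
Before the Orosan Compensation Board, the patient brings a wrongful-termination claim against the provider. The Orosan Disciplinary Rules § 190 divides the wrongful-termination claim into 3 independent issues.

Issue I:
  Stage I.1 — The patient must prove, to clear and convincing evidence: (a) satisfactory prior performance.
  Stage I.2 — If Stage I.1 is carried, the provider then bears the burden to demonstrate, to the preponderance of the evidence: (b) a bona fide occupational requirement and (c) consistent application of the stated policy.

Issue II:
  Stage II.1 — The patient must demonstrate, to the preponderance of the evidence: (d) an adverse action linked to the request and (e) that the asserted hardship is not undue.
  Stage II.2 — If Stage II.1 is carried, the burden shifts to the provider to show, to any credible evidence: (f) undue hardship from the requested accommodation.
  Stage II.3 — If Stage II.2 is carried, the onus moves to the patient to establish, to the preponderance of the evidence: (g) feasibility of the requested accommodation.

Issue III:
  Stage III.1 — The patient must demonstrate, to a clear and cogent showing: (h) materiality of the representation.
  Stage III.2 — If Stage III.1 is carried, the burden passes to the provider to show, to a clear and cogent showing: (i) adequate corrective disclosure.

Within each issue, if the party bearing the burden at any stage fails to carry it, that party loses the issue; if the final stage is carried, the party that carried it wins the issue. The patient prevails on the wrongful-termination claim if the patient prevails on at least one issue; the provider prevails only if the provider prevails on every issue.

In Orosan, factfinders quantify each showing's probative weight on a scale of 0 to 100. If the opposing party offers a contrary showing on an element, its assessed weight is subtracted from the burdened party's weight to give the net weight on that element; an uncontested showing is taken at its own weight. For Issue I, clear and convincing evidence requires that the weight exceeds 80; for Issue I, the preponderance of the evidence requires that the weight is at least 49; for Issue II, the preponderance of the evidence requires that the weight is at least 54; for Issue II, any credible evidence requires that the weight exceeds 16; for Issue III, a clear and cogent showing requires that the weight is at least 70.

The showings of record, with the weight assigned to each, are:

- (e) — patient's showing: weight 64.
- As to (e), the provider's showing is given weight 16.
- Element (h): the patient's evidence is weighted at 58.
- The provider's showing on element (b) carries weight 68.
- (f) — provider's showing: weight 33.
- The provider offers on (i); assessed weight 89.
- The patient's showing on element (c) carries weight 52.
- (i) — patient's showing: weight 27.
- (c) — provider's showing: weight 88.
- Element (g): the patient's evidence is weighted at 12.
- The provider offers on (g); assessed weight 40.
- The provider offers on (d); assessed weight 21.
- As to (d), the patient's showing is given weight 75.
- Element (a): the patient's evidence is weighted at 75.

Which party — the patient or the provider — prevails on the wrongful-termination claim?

— Issue I —
Stage I.1 (patient, clear and convincing evidence, weight exceeds 80): (a) 75 ≤ 80 — fails.
  Stage I.1 not carried; the patient fails its burden.
The provider prevails on this issue.
— Issue II —
Stage II.1 (patient, the preponderance of the evidence, weight is at least 54): (d) net 75−21=54 ≥ 54 — meets; (e) net 64−16=48 < 54 — fails.
  Not every element is met, so the patient fails to carry Stage II.1.
The provider prevails on this issue.
— Issue III —
Stage III.1 (patient, a clear and cogent showing, weight is at least 70): (h) 58 < 70 — fails.
  Not every element is met, so the patient fails to carry Stage III.1.
The analysis ends at Stage III.1; the provider prevails on this issue.
Per-issue: Issue I → provider; Issue II → provider; Issue III → provider. The patient must prevail on at least one issue; overall, the provider prevails.

provider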